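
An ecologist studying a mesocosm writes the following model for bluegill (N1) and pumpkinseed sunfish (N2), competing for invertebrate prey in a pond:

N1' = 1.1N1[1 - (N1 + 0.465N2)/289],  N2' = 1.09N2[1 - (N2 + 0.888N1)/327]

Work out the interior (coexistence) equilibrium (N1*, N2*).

N1* ≈ 233, N2* ≈ 120

Setting both brackets to zero gives the nullclines N1 + 0.465N2 = 289 and 0.888N1 + N2 = 327.
Substituting N2 = 327 - 0.888N1 into the first: N1(1 - 0.465·0.888) = 289 - 0.465·327.
So N1* = 137/0.587 = 233, and then N2* = 327 - 0.888·233 = 120.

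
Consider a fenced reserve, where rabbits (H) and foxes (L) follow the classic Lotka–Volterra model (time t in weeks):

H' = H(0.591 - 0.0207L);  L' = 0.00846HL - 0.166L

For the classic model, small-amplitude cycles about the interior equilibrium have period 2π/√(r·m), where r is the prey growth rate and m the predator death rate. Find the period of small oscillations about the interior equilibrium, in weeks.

T ≈ 20.1 weeks

Here r = 0.591 and m = 0.166, so r·m = 0.0981.
ω = √0.0981 = 0.313 per week, hence T = 2π/ω ≈ 20.1 weeks.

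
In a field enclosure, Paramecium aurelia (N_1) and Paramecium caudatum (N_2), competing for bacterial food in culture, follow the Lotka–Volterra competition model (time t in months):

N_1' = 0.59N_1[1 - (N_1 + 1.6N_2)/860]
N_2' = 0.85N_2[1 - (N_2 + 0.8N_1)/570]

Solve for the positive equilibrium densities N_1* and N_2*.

Setting both brackets to zero gives the nullclines N_1 + 1.6N_2 = 860 and 0.8N_1 + N_2 = 570.
Substituting N_2 = 570 - 0.8N_1 into the first: N_1(1 - 1.6·0.8) = 860 - 1.6·570.
So N_1* = -52/-0.28 = 186, and then N_2* = 570 - 0.8·186 = 421.

N_1* ≈ 186, N_2* ≈ 421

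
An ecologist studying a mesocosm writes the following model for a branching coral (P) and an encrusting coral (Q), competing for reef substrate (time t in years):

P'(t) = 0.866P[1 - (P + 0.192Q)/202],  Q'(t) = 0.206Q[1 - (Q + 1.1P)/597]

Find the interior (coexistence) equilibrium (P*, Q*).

P* ≈ 111, Q* ≈ 475

Setting both brackets to zero gives the nullclines P + 0.192Q = 202 and 1.1P + Q = 597.
Substituting Q = 597 - 1.1P into the first: P(1 - 0.192·1.1) = 202 - 0.192·597.
So P* = 87.4/0.789 = 111, and then Q* = 597 - 1.1·111 = 475.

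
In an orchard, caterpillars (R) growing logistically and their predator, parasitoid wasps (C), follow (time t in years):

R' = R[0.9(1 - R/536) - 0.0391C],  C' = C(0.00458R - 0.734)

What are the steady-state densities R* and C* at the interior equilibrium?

From dC/dt = 0 with C > 0: 0.00458R* = 0.734, so R* = 160.
Substitute into dR/dt = 0: 0.9(1 - 160/536) = 0.0391C*.
The bracket is 0.701, giving C* = 0.631/0.0391 = 16.1.

R* ≈ 160, C* ≈ 16.1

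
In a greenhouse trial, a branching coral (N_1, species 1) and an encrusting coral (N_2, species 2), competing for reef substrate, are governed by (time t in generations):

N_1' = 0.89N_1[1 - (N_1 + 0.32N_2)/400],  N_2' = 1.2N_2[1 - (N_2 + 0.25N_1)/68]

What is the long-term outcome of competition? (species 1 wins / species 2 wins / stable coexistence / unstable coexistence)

Compare the nullcline intercepts: K1/α12 = 400/0.32 = 1250 > K2 = 68; K2/α21 = 68/0.25 = 272 < K1 = 400.
Since the inequalities point opposite ways, species 1 can invade but species 2 cannot.

species 1 excludes species 2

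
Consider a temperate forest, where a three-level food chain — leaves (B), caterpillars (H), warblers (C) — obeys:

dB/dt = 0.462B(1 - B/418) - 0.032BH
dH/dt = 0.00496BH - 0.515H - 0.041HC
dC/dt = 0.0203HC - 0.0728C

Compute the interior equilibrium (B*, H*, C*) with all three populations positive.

B* ≈ 314, H* ≈ 3.59, C* ≈ 25.4

From dC/dt = 0: 0.0203H* = 0.0728, so H* = 3.59.
From dB/dt = 0: 0.462(1 - B*/418) = 0.032·3.59, giving B* = 418·(1 - 0.248) = 314.
From dH/dt = 0: 0.00496·314 - 0.515 = 0.041C*, so C* = 1.04/0.041 = 25.4.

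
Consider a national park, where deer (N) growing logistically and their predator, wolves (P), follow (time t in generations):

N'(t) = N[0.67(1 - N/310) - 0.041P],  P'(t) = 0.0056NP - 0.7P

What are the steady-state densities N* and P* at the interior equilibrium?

From dP/dt = 0 with P > 0: 0.0056N* = 0.7, so N* = 125.
Substitute into dN/dt = 0: 0.67(1 - 125/310) = 0.041P*.
The bracket is 0.597, giving P* = 0.4/0.041 = 9.75.

N* ≈ 125, P* ≈ 9.75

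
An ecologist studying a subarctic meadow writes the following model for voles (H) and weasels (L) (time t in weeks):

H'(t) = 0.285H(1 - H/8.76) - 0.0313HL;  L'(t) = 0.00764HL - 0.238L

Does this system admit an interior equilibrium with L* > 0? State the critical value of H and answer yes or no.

Threshold H = 31.2; K < 31.2, so no, the predator goes extinct.

The predator equation gives dL/dt > 0 only when H > 0.238/0.00764 = 31.2.
Without the predator, H → K = 8.76. Since 8.76 < 31.2, the predator cannot invade.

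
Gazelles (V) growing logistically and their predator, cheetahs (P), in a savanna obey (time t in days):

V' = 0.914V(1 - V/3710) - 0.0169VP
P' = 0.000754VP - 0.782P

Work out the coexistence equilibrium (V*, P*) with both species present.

From dP/dt = 0 with P > 0: 0.000754V* = 0.782, so V* = 1040.
Substitute into dV/dt = 0: 0.914(1 - 1040/3710) = 0.0169P*.
The bracket is 0.72, giving P* = 0.658/0.0169 = 39.

V* ≈ 1040, P* ≈ 39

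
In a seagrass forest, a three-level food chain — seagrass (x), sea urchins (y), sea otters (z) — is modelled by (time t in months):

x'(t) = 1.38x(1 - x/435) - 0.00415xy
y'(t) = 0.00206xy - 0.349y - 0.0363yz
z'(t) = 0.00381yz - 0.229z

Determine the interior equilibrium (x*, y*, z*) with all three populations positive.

x* ≈ 356, y* ≈ 60.1, z* ≈ 10.6

From dz/dt = 0: 0.00381y* = 0.229, so y* = 60.1.
From dx/dt = 0: 1.38(1 - x*/435) = 0.00415·60.1, giving x* = 435·(1 - 0.181) = 356.
From dy/dt = 0: 0.00206·356 - 0.349 = 0.0363z*, so z* = 0.385/0.0363 = 10.6.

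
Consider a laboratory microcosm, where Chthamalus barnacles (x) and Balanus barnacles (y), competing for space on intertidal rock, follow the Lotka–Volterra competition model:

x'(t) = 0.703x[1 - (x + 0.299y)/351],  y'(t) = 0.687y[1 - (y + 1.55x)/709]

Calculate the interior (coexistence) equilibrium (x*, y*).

x* ≈ 259, y* ≈ 307

Setting both brackets to zero gives the nullclines x + 0.299y = 351 and 1.55x + y = 709.
Substituting y = 709 - 1.55x into the first: x(1 - 0.299·1.55) = 351 - 0.299·709.
So x* = 139/0.537 = 259, and then y* = 709 - 1.55·259 = 307.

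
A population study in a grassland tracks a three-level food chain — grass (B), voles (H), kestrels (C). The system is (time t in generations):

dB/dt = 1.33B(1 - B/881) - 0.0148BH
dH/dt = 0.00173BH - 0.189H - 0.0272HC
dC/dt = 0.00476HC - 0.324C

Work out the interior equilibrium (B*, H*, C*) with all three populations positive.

From dC/dt = 0: 0.00476H* = 0.324, so H* = 68.1.
From dB/dt = 0: 1.33(1 - B*/881) = 0.0148·68.1, giving B* = 881·(1 - 0.757) = 214.
From dH/dt = 0: 0.00173·214 - 0.189 = 0.0272C*, so C* = 0.181/0.0272 = 6.64.

B* ≈ 214, H* ≈ 68.1, C* ≈ 6.64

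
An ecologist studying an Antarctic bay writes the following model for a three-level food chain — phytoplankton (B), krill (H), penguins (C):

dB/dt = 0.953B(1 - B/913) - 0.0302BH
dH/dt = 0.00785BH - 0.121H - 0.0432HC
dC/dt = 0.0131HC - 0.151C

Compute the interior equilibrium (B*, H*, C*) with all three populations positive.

From dC/dt = 0: 0.0131H* = 0.151, so H* = 11.5.
From dB/dt = 0: 0.953(1 - B*/913) = 0.0302·11.5, giving B* = 913·(1 - 0.365) = 580.
From dH/dt = 0: 0.00785·580 - 0.121 = 0.0432C*, so C* = 4.43/0.0432 = 103.

B* ≈ 580, H* ≈ 11.5, C* ≈ 103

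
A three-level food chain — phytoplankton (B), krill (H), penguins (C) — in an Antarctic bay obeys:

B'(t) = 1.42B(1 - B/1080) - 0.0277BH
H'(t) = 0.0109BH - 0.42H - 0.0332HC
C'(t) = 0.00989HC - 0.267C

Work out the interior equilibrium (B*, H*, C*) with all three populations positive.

B* ≈ 511, H* ≈ 27, C* ≈ 155

From dC/dt = 0: 0.00989H* = 0.267, so H* = 27.
From dB/dt = 0: 1.42(1 - B*/1080) = 0.0277·27, giving B* = 1080·(1 - 0.527) = 511.
From dH/dt = 0: 0.0109·511 - 0.42 = 0.0332C*, so C* = 5.15/0.0332 = 155.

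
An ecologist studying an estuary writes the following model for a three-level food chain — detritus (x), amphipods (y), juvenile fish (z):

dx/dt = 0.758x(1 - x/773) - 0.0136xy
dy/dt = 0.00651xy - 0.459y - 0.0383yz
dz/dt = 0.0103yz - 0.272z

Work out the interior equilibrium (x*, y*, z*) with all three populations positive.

From dz/dt = 0: 0.0103y* = 0.272, so y* = 26.4.
From dx/dt = 0: 0.758(1 - x*/773) = 0.0136·26.4, giving x* = 773·(1 - 0.474) = 407.
From dy/dt = 0: 0.00651·407 - 0.459 = 0.0383z*, so z* = 2.19/0.0383 = 57.2.

x* ≈ 407, y* ≈ 26.4, z* ≈ 57.2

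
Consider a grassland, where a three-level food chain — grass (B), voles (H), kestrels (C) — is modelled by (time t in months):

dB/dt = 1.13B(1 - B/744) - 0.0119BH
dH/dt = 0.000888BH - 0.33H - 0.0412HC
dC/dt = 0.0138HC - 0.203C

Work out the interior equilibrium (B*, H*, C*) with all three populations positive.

From dC/dt = 0: 0.0138H* = 0.203, so H* = 14.7.
From dB/dt = 0: 1.13(1 - B*/744) = 0.0119·14.7, giving B* = 744·(1 - 0.155) = 629.
From dH/dt = 0: 0.000888·629 - 0.33 = 0.0412C*, so C* = 0.228/0.0412 = 5.54.

B* ≈ 629, H* ≈ 14.7, C* ≈ 5.54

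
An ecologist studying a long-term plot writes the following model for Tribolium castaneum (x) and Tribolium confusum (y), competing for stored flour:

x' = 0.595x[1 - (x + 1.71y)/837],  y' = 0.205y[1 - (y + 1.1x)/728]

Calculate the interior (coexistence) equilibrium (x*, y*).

Setting both brackets to zero gives the nullclines x + 1.71y = 837 and 1.1x + y = 728.
Substituting y = 728 - 1.1x into the first: x(1 - 1.71·1.1) = 837 - 1.71·728.
So x* = -408/-0.881 = 463, and then y* = 728 - 1.1·463 = 219.

x* ≈ 463, y* ≈ 219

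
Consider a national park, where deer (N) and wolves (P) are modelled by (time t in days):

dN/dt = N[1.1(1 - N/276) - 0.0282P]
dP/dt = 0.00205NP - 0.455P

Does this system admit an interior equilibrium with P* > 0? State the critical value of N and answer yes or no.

Threshold N = 222; K > 222, so yes, the predator persists.

The predator equation gives dP/dt > 0 only when N > 0.455/0.00205 = 222.
Without the predator, N → K = 276. Since 276 > 222, the predator can invade and persist.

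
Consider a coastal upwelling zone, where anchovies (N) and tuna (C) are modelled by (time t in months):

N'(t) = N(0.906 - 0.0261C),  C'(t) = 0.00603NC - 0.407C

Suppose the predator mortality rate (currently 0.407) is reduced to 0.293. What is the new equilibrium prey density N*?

N* ≈ 48.6

At the interior fixed point, setting dC/dt = 0 with C > 0 fixes N* = (predator death rate)/(NC coefficient) — independent of the other coefficients.
With the change, N* = 0.293/0.00603 = 48.6; it falls from 67.5.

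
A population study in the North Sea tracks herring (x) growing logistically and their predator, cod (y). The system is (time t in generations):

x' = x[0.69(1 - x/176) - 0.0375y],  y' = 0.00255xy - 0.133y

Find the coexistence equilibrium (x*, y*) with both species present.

x* ≈ 52.2, y* ≈ 12.9

From dy/dt = 0 with y > 0: 0.00255x* = 0.133, so x* = 52.2.
Substitute into dx/dt = 0: 0.69(1 - 52.2/176) = 0.0375y*.
The bracket is 0.704, giving y* = 0.486/0.0375 = 12.9.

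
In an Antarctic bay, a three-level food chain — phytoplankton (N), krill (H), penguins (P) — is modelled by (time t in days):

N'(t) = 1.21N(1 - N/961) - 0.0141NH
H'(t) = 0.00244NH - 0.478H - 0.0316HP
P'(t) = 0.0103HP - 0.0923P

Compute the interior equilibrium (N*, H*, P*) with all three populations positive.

From dP/dt = 0: 0.0103H* = 0.0923, so H* = 8.96.
From dN/dt = 0: 1.21(1 - N*/961) = 0.0141·8.96, giving N* = 961·(1 - 0.104) = 861.
From dH/dt = 0: 0.00244·861 - 0.478 = 0.0316P*, so P* = 1.62/0.0316 = 51.3.

N* ≈ 861, H* ≈ 8.96, P* ≈ 51.3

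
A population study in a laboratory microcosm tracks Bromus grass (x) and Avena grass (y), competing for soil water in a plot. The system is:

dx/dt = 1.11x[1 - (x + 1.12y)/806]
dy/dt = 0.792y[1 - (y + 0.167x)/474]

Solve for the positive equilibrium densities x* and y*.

x* ≈ 338, y* ≈ 417

Setting both brackets to zero gives the nullclines x + 1.12y = 806 and 0.167x + y = 474.
Substituting y = 474 - 0.167x into the first: x(1 - 1.12·0.167) = 806 - 1.12·474.
So x* = 275/0.813 = 338, and then y* = 474 - 0.167·338 = 417.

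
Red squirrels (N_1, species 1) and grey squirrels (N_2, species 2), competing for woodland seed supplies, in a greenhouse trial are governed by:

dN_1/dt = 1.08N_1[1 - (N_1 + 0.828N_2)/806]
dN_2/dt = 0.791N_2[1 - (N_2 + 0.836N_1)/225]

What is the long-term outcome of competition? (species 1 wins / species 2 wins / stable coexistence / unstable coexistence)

Compare the nullcline intercepts: K1/α12 = 806/0.828 = 973 > K2 = 225; K2/α21 = 225/0.836 = 269 < K1 = 806.
Since the inequalities point opposite ways, species 1 can invade but species 2 cannot.

species 1 excludes species 2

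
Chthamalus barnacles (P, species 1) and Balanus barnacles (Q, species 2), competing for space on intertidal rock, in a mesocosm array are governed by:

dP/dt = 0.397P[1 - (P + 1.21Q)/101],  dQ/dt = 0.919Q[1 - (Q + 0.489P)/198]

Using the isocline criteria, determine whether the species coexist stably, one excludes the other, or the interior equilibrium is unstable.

species 2 excludes species 1

Compare the nullcline intercepts: K1/α12 = 101/1.21 = 83.5 < K2 = 198; K2/α21 = 198/0.489 = 405 > K1 = 101.
Since the inequalities point opposite ways, species 2 can invade but species 1 cannot.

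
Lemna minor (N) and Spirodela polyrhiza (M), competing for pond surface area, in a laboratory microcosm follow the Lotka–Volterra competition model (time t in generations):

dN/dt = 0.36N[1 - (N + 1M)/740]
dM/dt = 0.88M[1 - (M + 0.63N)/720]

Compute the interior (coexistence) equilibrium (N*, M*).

N* ≈ 54.1, M* ≈ 686

Setting both brackets to zero gives the nullclines N + 1M = 740 and 0.63N + M = 720.
Substituting M = 720 - 0.63N into the first: N(1 - 1·0.63) = 740 - 1·720.
So N* = 20/0.37 = 54.1, and then M* = 720 - 0.63·54.1 = 686.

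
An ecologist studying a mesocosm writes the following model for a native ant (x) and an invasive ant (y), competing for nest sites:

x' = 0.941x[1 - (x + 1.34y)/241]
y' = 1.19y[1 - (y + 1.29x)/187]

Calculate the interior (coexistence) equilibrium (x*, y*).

Setting both brackets to zero gives the nullclines x + 1.34y = 241 and 1.29x + y = 187.
Substituting y = 187 - 1.29x into the first: x(1 - 1.34·1.29) = 241 - 1.34·187.
So x* = -9.58/-0.729 = 13.1, and then y* = 187 - 1.29·13.1 = 170.

x* ≈ 13.1, y* ≈ 170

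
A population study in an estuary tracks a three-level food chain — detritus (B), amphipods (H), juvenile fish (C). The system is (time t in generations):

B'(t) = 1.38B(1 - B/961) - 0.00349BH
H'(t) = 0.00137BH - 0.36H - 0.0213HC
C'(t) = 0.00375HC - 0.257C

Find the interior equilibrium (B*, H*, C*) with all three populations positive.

B* ≈ 794, H* ≈ 68.5, C* ≈ 34.2

From dC/dt = 0: 0.00375H* = 0.257, so H* = 68.5.
From dB/dt = 0: 1.38(1 - B*/961) = 0.00349·68.5, giving B* = 961·(1 - 0.173) = 794.
From dH/dt = 0: 0.00137·794 - 0.36 = 0.0213C*, so C* = 0.728/0.0213 = 34.2.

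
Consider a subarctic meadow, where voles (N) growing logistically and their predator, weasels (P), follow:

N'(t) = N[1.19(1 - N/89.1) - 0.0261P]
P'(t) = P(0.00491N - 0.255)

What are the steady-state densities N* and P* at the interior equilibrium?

From dP/dt = 0 with P > 0: 0.00491N* = 0.255, so N* = 51.9.
Substitute into dN/dt = 0: 1.19(1 - 51.9/89.1) = 0.0261P*.
The bracket is 0.417, giving P* = 0.496/0.0261 = 19.

N* ≈ 51.9, P* ≈ 19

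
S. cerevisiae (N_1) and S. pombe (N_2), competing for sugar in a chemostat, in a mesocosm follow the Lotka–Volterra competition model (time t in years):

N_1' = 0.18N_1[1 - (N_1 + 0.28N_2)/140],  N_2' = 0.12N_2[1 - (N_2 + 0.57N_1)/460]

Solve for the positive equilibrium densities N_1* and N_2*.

Setting both brackets to zero gives the nullclines N_1 + 0.28N_2 = 140 and 0.57N_1 + N_2 = 460.
Substituting N_2 = 460 - 0.57N_1 into the first: N_1(1 - 0.28·0.57) = 140 - 0.28·460.
So N_1* = 11.2/0.84 = 13.3, and then N_2* = 460 - 0.57·13.3 = 452.

N_1* ≈ 13.3, N_2* ≈ 452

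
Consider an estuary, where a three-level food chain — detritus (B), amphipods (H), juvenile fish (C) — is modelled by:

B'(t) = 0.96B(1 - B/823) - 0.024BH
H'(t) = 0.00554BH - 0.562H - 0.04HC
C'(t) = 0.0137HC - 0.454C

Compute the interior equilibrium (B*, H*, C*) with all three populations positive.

From dC/dt = 0: 0.0137H* = 0.454, so H* = 33.1.
From dB/dt = 0: 0.96(1 - B*/823) = 0.024·33.1, giving B* = 823·(1 - 0.828) = 141.
From dH/dt = 0: 0.00554·141 - 0.562 = 0.04C*, so C* = 0.22/0.04 = 5.5.

B* ≈ 141, H* ≈ 33.1, C* ≈ 5.5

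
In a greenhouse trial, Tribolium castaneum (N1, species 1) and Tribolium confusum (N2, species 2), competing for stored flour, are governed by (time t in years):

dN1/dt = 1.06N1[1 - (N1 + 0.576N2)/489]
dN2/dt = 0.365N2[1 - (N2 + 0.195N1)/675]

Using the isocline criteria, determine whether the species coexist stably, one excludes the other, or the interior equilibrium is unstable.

Compare the nullcline intercepts: K1/α12 = 489/0.576 = 849 > K2 = 675; K2/α21 = 675/0.195 = 3460 > K1 = 489.
Since both inequalities hold, each species can invade when rare, so the interior equilibrium is stable.

stable coexistence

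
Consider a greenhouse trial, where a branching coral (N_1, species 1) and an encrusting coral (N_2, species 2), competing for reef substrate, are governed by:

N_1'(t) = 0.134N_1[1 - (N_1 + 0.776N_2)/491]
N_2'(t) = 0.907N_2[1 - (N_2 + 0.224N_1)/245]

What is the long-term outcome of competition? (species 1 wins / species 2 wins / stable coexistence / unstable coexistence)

stable coexistence

Compare the nullcline intercepts: K1/α12 = 491/0.776 = 633 > K2 = 245; K2/α21 = 245/0.224 = 1090 > K1 = 491.
Since both inequalities hold, each species can invade when rare, so the interior equilibrium is stable.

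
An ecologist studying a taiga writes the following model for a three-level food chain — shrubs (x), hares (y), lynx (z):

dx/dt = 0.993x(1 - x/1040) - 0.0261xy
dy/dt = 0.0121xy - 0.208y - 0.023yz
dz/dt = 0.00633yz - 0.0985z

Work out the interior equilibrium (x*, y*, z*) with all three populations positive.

x* ≈ 615, y* ≈ 15.6, z* ≈ 314

From dz/dt = 0: 0.00633y* = 0.0985, so y* = 15.6.
From dx/dt = 0: 0.993(1 - x*/1040) = 0.0261·15.6, giving x* = 1040·(1 - 0.409) = 615.
From dy/dt = 0: 0.0121·615 - 0.208 = 0.023z*, so z* = 7.23/0.023 = 314.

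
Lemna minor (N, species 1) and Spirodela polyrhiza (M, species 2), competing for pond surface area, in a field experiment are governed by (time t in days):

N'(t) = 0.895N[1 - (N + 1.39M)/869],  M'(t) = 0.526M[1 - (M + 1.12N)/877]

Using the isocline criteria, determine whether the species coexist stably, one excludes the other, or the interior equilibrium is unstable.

Compare the nullcline intercepts: K1/α12 = 869/1.39 = 625 < K2 = 877; K2/α21 = 877/1.12 = 783 < K1 = 869.
Since both are reversed, neither can invade when rare; the interior point is a saddle.

unstable coexistence (outcome depends on initial conditions)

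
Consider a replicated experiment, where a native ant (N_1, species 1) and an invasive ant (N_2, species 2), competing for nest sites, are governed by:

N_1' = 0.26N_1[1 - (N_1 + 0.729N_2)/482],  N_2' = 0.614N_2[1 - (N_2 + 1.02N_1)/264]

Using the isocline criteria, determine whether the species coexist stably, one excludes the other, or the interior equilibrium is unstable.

Compare the nullcline intercepts: K1/α12 = 482/0.729 = 661 > K2 = 264; K2/α21 = 264/1.02 = 259 < K1 = 482.
Since the inequalities point opposite ways, species 1 can invade but species 2 cannot.

species 1 excludes species 2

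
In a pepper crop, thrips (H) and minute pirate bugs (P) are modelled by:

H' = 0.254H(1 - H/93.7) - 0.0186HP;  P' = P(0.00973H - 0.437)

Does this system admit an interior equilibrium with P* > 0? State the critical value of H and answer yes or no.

Threshold H = 44.9; K > 44.9, so yes, the predator persists.

The predator equation gives dP/dt > 0 only when H > 0.437/0.00973 = 44.9.
Without the predator, H → K = 93.7. Since 93.7 > 44.9, the predator can invade and persist.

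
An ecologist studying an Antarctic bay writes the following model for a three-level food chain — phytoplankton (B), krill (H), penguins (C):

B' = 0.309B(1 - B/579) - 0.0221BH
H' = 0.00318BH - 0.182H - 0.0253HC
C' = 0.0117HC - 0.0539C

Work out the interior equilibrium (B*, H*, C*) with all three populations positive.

From dC/dt = 0: 0.0117H* = 0.0539, so H* = 4.61.
From dB/dt = 0: 0.309(1 - B*/579) = 0.0221·4.61, giving B* = 579·(1 - 0.329) = 388.
From dH/dt = 0: 0.00318·388 - 0.182 = 0.0253C*, so C* = 1.05/0.0253 = 41.6.

B* ≈ 388, H* ≈ 4.61, C* ≈ 41.6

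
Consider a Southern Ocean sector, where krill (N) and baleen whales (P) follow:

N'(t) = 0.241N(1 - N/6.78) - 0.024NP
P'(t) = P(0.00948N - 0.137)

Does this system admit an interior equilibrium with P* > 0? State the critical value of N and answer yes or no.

The predator equation gives dP/dt > 0 only when N > 0.137/0.00948 = 14.5.
Without the predator, N → K = 6.78. Since 6.78 < 14.5, the predator cannot invade.

Threshold N = 14.5; K < 14.5, so no, the predator goes extinct.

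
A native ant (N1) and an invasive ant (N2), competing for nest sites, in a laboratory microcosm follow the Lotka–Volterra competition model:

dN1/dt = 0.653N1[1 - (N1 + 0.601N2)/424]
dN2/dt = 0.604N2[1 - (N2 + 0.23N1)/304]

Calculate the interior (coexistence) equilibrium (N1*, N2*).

N1* ≈ 280, N2* ≈ 240

Setting both brackets to zero gives the nullclines N1 + 0.601N2 = 424 and 0.23N1 + N2 = 304.
Substituting N2 = 304 - 0.23N1 into the first: N1(1 - 0.601·0.23) = 424 - 0.601·304.
So N1* = 241/0.862 = 280, and then N2* = 304 - 0.23·280 = 240.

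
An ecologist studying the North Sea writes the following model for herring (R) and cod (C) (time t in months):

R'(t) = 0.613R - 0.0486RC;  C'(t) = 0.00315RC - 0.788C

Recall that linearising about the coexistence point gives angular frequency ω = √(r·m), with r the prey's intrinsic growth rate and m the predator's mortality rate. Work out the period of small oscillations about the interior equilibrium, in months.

T ≈ 9.04 months

Here r = 0.613 and m = 0.788, so r·m = 0.483.
ω = √0.483 = 0.695 per month, hence T = 2π/ω ≈ 9.04 months.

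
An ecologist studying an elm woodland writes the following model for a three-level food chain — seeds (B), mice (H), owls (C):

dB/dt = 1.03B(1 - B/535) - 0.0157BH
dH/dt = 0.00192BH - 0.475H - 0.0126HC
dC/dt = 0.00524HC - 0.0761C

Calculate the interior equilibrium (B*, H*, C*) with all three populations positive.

From dC/dt = 0: 0.00524H* = 0.0761, so H* = 14.5.
From dB/dt = 0: 1.03(1 - B*/535) = 0.0157·14.5, giving B* = 535·(1 - 0.221) = 417.
From dH/dt = 0: 0.00192·417 - 0.475 = 0.0126C*, so C* = 0.325/0.0126 = 25.8.

B* ≈ 417, H* ≈ 14.5, C* ≈ 25.8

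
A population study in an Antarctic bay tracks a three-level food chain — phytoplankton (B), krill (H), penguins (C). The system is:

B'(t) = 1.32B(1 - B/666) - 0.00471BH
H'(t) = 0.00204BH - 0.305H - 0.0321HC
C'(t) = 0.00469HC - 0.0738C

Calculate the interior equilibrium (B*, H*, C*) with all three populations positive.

From dC/dt = 0: 0.00469H* = 0.0738, so H* = 15.7.
From dB/dt = 0: 1.32(1 - B*/666) = 0.00471·15.7, giving B* = 666·(1 - 0.0561) = 629.
From dH/dt = 0: 0.00204·629 - 0.305 = 0.0321C*, so C* = 0.977/0.0321 = 30.4.

B* ≈ 629, H* ≈ 15.7, C* ≈ 30.4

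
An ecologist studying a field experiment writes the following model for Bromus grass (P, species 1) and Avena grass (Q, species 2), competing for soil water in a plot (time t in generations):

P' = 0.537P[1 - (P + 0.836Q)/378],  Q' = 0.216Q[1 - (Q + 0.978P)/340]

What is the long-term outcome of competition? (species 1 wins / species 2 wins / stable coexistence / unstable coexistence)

Compare the nullcline intercepts: K1/α12 = 378/0.836 = 452 > K2 = 340; K2/α21 = 340/0.978 = 348 < K1 = 378.
Since the inequalities point opposite ways, species 1 can invade but species 2 cannot.

species 1 excludes species 2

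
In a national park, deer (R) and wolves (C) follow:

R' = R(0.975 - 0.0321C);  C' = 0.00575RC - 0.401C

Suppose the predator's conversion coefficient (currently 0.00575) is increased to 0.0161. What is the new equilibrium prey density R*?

R* ≈ 24.9

At the interior fixed point, setting dC/dt = 0 with C > 0 fixes R* = (predator death rate)/(RC coefficient) — independent of the other coefficients.
With the change, R* = 0.401/0.0161 = 24.9; it falls from 69.7.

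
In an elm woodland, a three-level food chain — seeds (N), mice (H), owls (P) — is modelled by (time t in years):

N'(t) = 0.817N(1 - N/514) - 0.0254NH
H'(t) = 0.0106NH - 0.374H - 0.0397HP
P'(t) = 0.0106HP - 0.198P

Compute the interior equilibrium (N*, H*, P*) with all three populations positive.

N* ≈ 216, H* ≈ 18.7, P* ≈ 48.1

From dP/dt = 0: 0.0106H* = 0.198, so H* = 18.7.
From dN/dt = 0: 0.817(1 - N*/514) = 0.0254·18.7, giving N* = 514·(1 - 0.581) = 216.
From dH/dt = 0: 0.0106·216 - 0.374 = 0.0397P*, so P* = 1.91/0.0397 = 48.1.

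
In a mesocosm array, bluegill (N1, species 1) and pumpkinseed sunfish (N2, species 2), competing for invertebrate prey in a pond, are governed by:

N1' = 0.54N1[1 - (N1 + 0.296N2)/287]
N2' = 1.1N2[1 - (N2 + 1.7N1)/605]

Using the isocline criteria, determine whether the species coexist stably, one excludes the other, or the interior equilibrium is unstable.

stable coexistence

Compare the nullcline intercepts: K1/α12 = 287/0.296 = 970 > K2 = 605; K2/α21 = 605/1.7 = 356 > K1 = 287.
Since both inequalities hold, each species can invade when rare, so the interior equilibrium is stable.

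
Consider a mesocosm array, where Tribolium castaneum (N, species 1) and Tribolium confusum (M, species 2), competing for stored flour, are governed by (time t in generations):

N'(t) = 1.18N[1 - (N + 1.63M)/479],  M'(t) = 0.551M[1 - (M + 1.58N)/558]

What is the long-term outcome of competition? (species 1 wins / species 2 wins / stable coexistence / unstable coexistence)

Compare the nullcline intercepts: K1/α12 = 479/1.63 = 294 < K2 = 558; K2/α21 = 558/1.58 = 353 < K1 = 479.
Since both are reversed, neither can invade when rare; the interior point is a saddle.

unstable coexistence (outcome depends on initial conditions)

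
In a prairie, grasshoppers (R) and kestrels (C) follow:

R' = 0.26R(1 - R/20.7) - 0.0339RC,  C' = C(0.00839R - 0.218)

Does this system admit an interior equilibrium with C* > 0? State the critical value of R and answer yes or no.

The predator equation gives dC/dt > 0 only when R > 0.218/0.00839 = 26.
Without the predator, R → K = 20.7. Since 20.7 < 26, the predator cannot invade.

Threshold R = 26; K < 26, so no, the predator goes extinct.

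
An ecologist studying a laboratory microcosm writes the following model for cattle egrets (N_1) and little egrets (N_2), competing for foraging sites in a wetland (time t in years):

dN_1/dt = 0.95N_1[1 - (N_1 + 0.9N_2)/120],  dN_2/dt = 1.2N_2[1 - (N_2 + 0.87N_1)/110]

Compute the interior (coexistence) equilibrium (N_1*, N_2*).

Setting both brackets to zero gives the nullclines N_1 + 0.9N_2 = 120 and 0.87N_1 + N_2 = 110.
Substituting N_2 = 110 - 0.87N_1 into the first: N_1(1 - 0.9·0.87) = 120 - 0.9·110.
So N_1* = 21/0.217 = 96.8, and then N_2* = 110 - 0.87·96.8 = 25.8.

N_1* ≈ 96.8, N_2* ≈ 25.8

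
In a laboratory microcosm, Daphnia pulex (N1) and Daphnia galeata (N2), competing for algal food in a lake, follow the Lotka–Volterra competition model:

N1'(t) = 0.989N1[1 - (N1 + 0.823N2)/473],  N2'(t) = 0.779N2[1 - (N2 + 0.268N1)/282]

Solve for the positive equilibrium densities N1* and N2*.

Setting both brackets to zero gives the nullclines N1 + 0.823N2 = 473 and 0.268N1 + N2 = 282.
Substituting N2 = 282 - 0.268N1 into the first: N1(1 - 0.823·0.268) = 473 - 0.823·282.
So N1* = 241/0.779 = 309, and then N2* = 282 - 0.268·309 = 199.

N1* ≈ 309, N2* ≈ 199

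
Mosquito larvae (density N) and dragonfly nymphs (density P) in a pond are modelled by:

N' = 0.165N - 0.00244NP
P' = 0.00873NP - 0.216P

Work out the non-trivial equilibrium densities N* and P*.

N* ≈ 24.7, P* ≈ 67.6

Set dP/dt = 0 with P > 0: 0.00873N - 0.216 = 0, so N* = 0.216/0.00873 = 24.7.
Set dN/dt = 0 with N > 0: 0.165 - 0.00244P = 0, so P* = 0.165/0.00244 = 67.6.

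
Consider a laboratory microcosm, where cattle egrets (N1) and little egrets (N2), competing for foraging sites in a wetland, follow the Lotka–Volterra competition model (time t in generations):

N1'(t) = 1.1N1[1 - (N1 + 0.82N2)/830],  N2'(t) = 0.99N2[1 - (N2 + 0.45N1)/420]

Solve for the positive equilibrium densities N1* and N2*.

N1* ≈ 770, N2* ≈ 73.7

Setting both brackets to zero gives the nullclines N1 + 0.82N2 = 830 and 0.45N1 + N2 = 420.
Substituting N2 = 420 - 0.45N1 into the first: N1(1 - 0.82·0.45) = 830 - 0.82·420.
So N1* = 486/0.631 = 770, and then N2* = 420 - 0.45·770 = 73.7.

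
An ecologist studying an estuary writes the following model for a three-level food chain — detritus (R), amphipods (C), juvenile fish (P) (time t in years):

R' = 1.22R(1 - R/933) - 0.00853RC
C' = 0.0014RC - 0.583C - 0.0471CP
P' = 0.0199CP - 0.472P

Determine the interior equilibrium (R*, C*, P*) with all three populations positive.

R* ≈ 778, C* ≈ 23.7, P* ≈ 10.8

From dP/dt = 0: 0.0199C* = 0.472, so C* = 23.7.
From dR/dt = 0: 1.22(1 - R*/933) = 0.00853·23.7, giving R* = 933·(1 - 0.166) = 778.
From dC/dt = 0: 0.0014·778 - 0.583 = 0.0471P*, so P* = 0.507/0.0471 = 10.8.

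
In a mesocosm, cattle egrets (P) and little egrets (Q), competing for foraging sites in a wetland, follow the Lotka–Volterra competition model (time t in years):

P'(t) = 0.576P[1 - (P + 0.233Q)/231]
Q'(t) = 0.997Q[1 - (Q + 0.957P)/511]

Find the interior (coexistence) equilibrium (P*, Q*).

Setting both brackets to zero gives the nullclines P + 0.233Q = 231 and 0.957P + Q = 511.
Substituting Q = 511 - 0.957P into the first: P(1 - 0.233·0.957) = 231 - 0.233·511.
So P* = 112/0.777 = 144, and then Q* = 511 - 0.957·144 = 373.

P* ≈ 144, Q* ≈ 373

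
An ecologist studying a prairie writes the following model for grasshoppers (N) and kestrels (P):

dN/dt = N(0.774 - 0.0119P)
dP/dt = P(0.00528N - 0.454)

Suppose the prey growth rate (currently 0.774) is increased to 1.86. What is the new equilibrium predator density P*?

P* ≈ 156

At the interior fixed point, setting dN/dt = 0 with N > 0 fixes P* = (prey growth rate)/(NP coefficient) — independent of the other coefficients.
With the change, P* = 1.86/0.0119 = 156; it rises from 65.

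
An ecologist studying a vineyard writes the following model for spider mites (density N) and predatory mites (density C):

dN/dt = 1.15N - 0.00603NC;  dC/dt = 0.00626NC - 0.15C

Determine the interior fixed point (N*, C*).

Set dC/dt = 0 with C > 0: 0.00626N - 0.15 = 0, so N* = 0.15/0.00626 = 24.
Set dN/dt = 0 with N > 0: 1.15 - 0.00603C = 0, so C* = 1.15/0.00603 = 191.

N* ≈ 24, C* ≈ 191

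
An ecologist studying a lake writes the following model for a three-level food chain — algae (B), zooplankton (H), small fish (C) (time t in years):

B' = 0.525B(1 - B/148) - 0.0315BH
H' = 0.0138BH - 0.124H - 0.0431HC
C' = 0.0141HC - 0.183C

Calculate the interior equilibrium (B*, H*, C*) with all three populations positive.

From dC/dt = 0: 0.0141H* = 0.183, so H* = 13.
From dB/dt = 0: 0.525(1 - B*/148) = 0.0315·13, giving B* = 148·(1 - 0.779) = 32.7.
From dH/dt = 0: 0.0138·32.7 - 0.124 = 0.0431C*, so C* = 0.328/0.0431 = 7.61.

B* ≈ 32.7, H* ≈ 13, C* ≈ 7.61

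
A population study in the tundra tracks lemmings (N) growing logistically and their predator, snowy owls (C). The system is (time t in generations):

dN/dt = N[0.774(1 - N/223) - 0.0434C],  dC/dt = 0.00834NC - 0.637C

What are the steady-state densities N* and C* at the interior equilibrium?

From dC/dt = 0 with C > 0: 0.00834N* = 0.637, so N* = 76.4.
Substitute into dN/dt = 0: 0.774(1 - 76.4/223) = 0.0434C*.
The bracket is 0.657, giving C* = 0.509/0.0434 = 11.7.

N* ≈ 76.4, C* ≈ 11.7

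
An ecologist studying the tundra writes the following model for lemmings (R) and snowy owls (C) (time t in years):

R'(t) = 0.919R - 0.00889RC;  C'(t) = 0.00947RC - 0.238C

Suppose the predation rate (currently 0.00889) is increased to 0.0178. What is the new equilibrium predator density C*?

C* ≈ 51.6

At the interior fixed point, setting dR/dt = 0 with R > 0 fixes C* = (prey growth rate)/(RC coefficient) — independent of the other coefficients.
With the change, C* = 0.919/0.0178 = 51.6; it falls from 103.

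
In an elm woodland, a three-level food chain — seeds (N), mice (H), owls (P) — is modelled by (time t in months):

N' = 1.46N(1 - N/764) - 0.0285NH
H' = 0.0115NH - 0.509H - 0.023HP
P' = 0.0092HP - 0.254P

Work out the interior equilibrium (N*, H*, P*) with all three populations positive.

N* ≈ 352, H* ≈ 27.6, P* ≈ 154

From dP/dt = 0: 0.0092H* = 0.254, so H* = 27.6.
From dN/dt = 0: 1.46(1 - N*/764) = 0.0285·27.6, giving N* = 764·(1 - 0.539) = 352.
From dH/dt = 0: 0.0115·352 - 0.509 = 0.023P*, so P* = 3.54/0.023 = 154.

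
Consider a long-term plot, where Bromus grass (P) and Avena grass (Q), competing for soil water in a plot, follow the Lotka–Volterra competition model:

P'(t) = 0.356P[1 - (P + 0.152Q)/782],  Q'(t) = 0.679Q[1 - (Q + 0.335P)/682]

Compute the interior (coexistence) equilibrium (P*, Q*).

P* ≈ 715, Q* ≈ 443

Setting both brackets to zero gives the nullclines P + 0.152Q = 782 and 0.335P + Q = 682.
Substituting Q = 682 - 0.335P into the first: P(1 - 0.152·0.335) = 782 - 0.152·682.
So P* = 678/0.949 = 715, and then Q* = 682 - 0.335·715 = 443.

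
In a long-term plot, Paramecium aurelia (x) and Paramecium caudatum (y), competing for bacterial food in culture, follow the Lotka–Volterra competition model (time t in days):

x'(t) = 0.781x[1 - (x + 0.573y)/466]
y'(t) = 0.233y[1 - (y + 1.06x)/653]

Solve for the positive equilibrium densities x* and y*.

x* ≈ 234, y* ≈ 405

Setting both brackets to zero gives the nullclines x + 0.573y = 466 and 1.06x + y = 653.
Substituting y = 653 - 1.06x into the first: x(1 - 0.573·1.06) = 466 - 0.573·653.
So x* = 91.8/0.393 = 234, and then y* = 653 - 1.06·234 = 405.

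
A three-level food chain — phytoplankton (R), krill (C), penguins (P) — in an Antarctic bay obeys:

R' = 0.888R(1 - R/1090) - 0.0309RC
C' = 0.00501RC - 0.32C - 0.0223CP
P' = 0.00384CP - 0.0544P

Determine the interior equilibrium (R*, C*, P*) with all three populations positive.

R* ≈ 553, C* ≈ 14.2, P* ≈ 110

From dP/dt = 0: 0.00384C* = 0.0544, so C* = 14.2.
From dR/dt = 0: 0.888(1 - R*/1090) = 0.0309·14.2, giving R* = 1090·(1 - 0.493) = 553.
From dC/dt = 0: 0.00501·553 - 0.32 = 0.0223P*, so P* = 2.45/0.0223 = 110.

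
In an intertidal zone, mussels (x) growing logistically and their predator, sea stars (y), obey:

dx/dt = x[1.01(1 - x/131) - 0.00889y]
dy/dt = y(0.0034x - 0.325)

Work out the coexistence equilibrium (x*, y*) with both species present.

From dy/dt = 0 with y > 0: 0.0034x* = 0.325, so x* = 95.6.
Substitute into dx/dt = 0: 1.01(1 - 95.6/131) = 0.00889y*.
The bracket is 0.27, giving y* = 0.273/0.00889 = 30.7.

x* ≈ 95.6, y* ≈ 30.7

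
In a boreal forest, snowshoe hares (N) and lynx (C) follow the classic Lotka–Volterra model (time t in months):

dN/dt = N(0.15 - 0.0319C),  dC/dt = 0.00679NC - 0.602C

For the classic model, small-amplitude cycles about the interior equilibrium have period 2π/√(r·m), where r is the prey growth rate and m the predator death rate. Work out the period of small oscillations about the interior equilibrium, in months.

Here r = 0.15 and m = 0.602, so r·m = 0.0903.
ω = √0.0903 = 0.3 per month, hence T = 2π/ω ≈ 20.9 months.

T ≈ 20.9 months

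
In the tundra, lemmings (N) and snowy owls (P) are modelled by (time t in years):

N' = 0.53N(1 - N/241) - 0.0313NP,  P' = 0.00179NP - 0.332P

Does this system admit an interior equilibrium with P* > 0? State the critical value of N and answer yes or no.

The predator equation gives dP/dt > 0 only when N > 0.332/0.00179 = 185.
Without the predator, N → K = 241. Since 241 > 185, the predator can invade and persist.

Threshold N = 185; K > 185, so yes, the predator persists.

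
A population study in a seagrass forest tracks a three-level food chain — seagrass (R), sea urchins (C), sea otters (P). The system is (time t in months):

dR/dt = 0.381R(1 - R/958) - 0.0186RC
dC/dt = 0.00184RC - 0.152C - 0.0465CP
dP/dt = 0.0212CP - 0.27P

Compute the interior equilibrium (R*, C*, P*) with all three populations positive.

From dP/dt = 0: 0.0212C* = 0.27, so C* = 12.7.
From dR/dt = 0: 0.381(1 - R*/958) = 0.0186·12.7, giving R* = 958·(1 - 0.622) = 362.
From dC/dt = 0: 0.00184·362 - 0.152 = 0.0465P*, so P* = 0.515/0.0465 = 11.1.

R* ≈ 362, C* ≈ 12.7, P* ≈ 11.1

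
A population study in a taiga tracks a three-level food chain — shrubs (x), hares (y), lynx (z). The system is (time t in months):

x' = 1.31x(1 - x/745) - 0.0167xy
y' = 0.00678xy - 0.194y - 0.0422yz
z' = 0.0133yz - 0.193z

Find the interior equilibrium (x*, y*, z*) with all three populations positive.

x* ≈ 607, y* ≈ 14.5, z* ≈ 93

From dz/dt = 0: 0.0133y* = 0.193, so y* = 14.5.
From dx/dt = 0: 1.31(1 - x*/745) = 0.0167·14.5, giving x* = 745·(1 - 0.185) = 607.
From dy/dt = 0: 0.00678·607 - 0.194 = 0.0422z*, so z* = 3.92/0.0422 = 93.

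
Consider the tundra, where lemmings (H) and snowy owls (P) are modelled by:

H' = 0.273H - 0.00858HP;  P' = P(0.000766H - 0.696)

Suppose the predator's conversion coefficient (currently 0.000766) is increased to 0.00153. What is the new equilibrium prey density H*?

At the interior fixed point, setting dP/dt = 0 with P > 0 fixes H* = (predator death rate)/(HP coefficient) — independent of the other coefficients.
With the change, H* = 0.696/0.00153 = 455; it falls from 909.

H* ≈ 455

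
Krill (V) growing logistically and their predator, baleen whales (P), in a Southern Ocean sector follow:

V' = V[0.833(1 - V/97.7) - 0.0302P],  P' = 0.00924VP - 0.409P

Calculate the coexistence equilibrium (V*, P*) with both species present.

From dP/dt = 0 with P > 0: 0.00924V* = 0.409, so V* = 44.3.
Substitute into dV/dt = 0: 0.833(1 - 44.3/97.7) = 0.0302P*.
The bracket is 0.547, giving P* = 0.456/0.0302 = 15.1.

V* ≈ 44.3, P* ≈ 15.1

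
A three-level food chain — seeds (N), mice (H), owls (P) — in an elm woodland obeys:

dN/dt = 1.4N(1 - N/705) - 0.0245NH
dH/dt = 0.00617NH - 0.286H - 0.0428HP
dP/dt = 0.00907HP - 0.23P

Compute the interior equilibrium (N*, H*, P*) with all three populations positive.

From dP/dt = 0: 0.00907H* = 0.23, so H* = 25.4.
From dN/dt = 0: 1.4(1 - N*/705) = 0.0245·25.4, giving N* = 705·(1 - 0.444) = 392.
From dH/dt = 0: 0.00617·392 - 0.286 = 0.0428P*, so P* = 2.13/0.0428 = 49.8.

N* ≈ 392, H* ≈ 25.4, P* ≈ 49.8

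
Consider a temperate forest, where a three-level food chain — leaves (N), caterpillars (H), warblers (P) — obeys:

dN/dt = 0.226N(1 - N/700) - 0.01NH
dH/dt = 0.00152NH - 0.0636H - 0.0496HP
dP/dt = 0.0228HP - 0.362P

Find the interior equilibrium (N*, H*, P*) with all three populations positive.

From dP/dt = 0: 0.0228H* = 0.362, so H* = 15.9.
From dN/dt = 0: 0.226(1 - N*/700) = 0.01·15.9, giving N* = 700·(1 - 0.703) = 208.
From dH/dt = 0: 0.00152·208 - 0.0636 = 0.0496P*, so P* = 0.253/0.0496 = 5.1.

N* ≈ 208, H* ≈ 15.9, P* ≈ 5.1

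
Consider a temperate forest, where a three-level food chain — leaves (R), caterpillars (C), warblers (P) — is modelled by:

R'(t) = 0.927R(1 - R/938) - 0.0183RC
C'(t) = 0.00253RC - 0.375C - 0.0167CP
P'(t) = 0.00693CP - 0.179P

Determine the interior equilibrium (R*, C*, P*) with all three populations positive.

From dP/dt = 0: 0.00693C* = 0.179, so C* = 25.8.
From dR/dt = 0: 0.927(1 - R*/938) = 0.0183·25.8, giving R* = 938·(1 - 0.51) = 460.
From dC/dt = 0: 0.00253·460 - 0.375 = 0.0167P*, so P* = 0.788/0.0167 = 47.2.

R* ≈ 460, C* ≈ 25.8, P* ≈ 47.2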